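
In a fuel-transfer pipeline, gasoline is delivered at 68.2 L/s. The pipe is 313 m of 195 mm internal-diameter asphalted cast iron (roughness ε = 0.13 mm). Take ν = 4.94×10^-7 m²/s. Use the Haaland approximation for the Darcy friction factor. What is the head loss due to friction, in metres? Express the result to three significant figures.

h_f ≈ 7.79 m

V = 4Q/(πD²) = 4·0.0682/(π·0.195²) = 2.284 m/s
Re = VD/ν = 2.284·0.195/4.94×10^-7 = 9.01×10^5 → turbulent
ε/D = 0.13/195 = 6.67×10^-4
Haaland: f = 0.01826
h_f = f(L/D)V²/(2g) = 0.01826·(313/0.195)·2.284²/(2·9.81) = 7.792 m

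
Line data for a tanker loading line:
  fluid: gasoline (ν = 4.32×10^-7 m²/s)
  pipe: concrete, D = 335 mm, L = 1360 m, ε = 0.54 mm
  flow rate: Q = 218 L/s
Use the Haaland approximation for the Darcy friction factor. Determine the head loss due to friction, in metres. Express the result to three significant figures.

V = 4Q/(πD²) = 4·0.218/(π·0.335²) = 2.473 m/s
Re = VD/ν = 2.473·0.335/4.32×10^-7 = 1.92×10^6 → turbulent
ε/D = 0.54/335 = 0.00161
Haaland: f = 0.02228
h_f = f(L/D)V²/(2g) = 0.02228·(1360/0.335)·2.473²/(2·9.81) = 28.20 m

h_f ≈ 28.2 m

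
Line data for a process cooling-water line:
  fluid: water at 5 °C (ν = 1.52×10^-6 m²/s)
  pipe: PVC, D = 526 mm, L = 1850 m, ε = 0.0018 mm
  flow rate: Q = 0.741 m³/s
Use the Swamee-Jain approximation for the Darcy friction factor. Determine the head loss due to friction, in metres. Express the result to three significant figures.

V = 4Q/(πD²) = 4·0.741/(π·0.526²) = 3.410 m/s
Re = VD/ν = 3.410·0.526/1.52×10^-6 = 1.18×10^6 → turbulent
ε/D = 0.0018/526 = 3.42×10^-6
Swamee-Jain: f = 0.01139
h_f = f(L/D)V²/(2g) = 0.01139·(1850/0.526)·3.410²/(2·9.81) = 23.73 m

h_f ≈ 23.7 m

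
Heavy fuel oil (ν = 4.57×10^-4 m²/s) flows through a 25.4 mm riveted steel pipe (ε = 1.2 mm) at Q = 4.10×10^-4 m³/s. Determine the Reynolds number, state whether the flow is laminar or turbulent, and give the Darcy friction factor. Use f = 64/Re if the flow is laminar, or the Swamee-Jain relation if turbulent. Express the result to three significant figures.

Re ≈ 45.0; laminar; f = 64/Re ≈ 1.42

V = 4Q/(πD²) = 0.8091 m/s
Re = VD/ν = 0.8091·0.0254/4.57×10^-4 = 45.0
Re < 2300 → laminar → f = 64/Re = 1.423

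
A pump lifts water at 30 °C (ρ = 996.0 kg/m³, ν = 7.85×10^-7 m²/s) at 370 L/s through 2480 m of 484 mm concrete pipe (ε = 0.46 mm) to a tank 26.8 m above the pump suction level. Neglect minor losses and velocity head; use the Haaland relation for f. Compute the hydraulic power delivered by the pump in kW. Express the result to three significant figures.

V = 4Q/(πD²) = 2.011 m/s; Re = 1.24×10^6; ε/D = 9.50×10^-4; f = 0.01966
h_f = f(L/D)V²/2g = 20.76 m
Total head H = z + h_f = 26.8 + 20.76 = 47.56 m
P_hyd = ρgQH = 996.0·9.81·0.370·47.56 = 171.9 kW

P_hyd ≈ 172 kW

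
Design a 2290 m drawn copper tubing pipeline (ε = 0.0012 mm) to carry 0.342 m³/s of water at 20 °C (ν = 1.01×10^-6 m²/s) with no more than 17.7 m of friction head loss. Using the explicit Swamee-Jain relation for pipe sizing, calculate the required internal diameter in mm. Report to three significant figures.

D ≈ 434 mm

Swamee-Jain (Type III): D = 0.66·[ε^1.25·(LQ²/(gh_f))^4.75 + ν·Q^9.4·(L/(gh_f))^5.2]^0.04
LQ²/(gh_f) = 1.543; L/(gh_f) = 13.19
Term 1 = ε^1.25·(…)^4.75 = 3.11×10^-7; Term 2 = ν·Q^9.4·(…)^5.2 = 2.81×10^-5
D = 0.66·(3.11×10^-7 + 2.81×10^-5)^0.04 = 0.4342 m = 434 mm
Check: V = 2.31 m/s, Re = 9.93×10^5, f = 0.01169, h_f = 16.8 m ≈ 17.7 m ✓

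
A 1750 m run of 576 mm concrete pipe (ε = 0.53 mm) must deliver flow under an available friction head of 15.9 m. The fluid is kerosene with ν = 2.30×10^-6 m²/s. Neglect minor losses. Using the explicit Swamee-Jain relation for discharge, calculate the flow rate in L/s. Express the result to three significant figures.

Q ≈ 593 L/s

Swamee-Jain (Type II): Q = -0.965·√(gD⁵h_f/L)·ln[ε/(3.7D) + √(3.17ν²L/(gD³h_f))]
√(gD⁵h_f/L) = √(9.81·0.576⁵·15.9/1750) = 0.07517
ε/(3.7D) = 2.49×10^-4; √(3.17ν²L/(gD³h_f)) = 3.14×10^-5
Q = -0.965·0.07517·ln(2.801×10^-4) = 0.5934 m³/s
Check: V = 2.28 m/s, Re = 5.70×10^5, f = 0.01992, h_f = 16.0 m ≈ 15.9 m ✓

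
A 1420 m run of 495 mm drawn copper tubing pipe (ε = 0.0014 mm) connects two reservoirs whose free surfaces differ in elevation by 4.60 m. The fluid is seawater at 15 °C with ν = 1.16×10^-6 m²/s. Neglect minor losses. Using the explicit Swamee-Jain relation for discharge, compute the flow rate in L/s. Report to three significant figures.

Swamee-Jain (Type II): Q = -0.965·√(gD⁵h_f/L)·ln[ε/(3.7D) + √(3.17ν²L/(gD³h_f))]
√(gD⁵h_f/L) = √(9.81·0.495⁵·4.60/1420) = 0.03073
ε/(3.7D) = 7.64×10^-7; √(3.17ν²L/(gD³h_f)) = 3.33×10^-5
Q = -0.965·0.03073·ln(3.403×10^-5) = 0.3051 m³/s
Check: V = 1.59 m/s, Re = 6.77×10^5, f = 0.01247, h_f = 4.58 m ≈ 4.60 m ✓

Q ≈ 305 L/s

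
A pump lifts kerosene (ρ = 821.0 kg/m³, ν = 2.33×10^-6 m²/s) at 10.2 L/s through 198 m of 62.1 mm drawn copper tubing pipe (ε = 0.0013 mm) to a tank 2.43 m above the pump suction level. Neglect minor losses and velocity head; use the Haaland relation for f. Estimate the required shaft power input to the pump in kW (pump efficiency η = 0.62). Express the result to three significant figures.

V = 4Q/(πD²) = 3.368 m/s; Re = 8.98×10^4; ε/D = 2.09×10^-5; f = 0.01831
h_f = f(L/D)V²/2g = 33.74 m
Total head H = z + h_f = 2.43 + 33.74 = 36.17 m
P_hyd = ρgQH = 821.0·9.81·0.0102·36.17 = 2.972 kW
P_shaft = P_hyd/η = 2.972/0.62 = 4.793 kW

P_shaft ≈ 4.79 kW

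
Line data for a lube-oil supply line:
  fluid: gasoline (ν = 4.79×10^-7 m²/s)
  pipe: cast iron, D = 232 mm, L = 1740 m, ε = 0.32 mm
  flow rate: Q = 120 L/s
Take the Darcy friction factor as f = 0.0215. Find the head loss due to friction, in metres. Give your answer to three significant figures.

V = 4Q/(πD²) = 4·0.120/(π·0.232²) = 2.839 m/s
h_f = f(L/D)V²/(2g) = 0.02150·(1740/0.232)·2.839²/(2·9.81) = 66.23 m

h_f ≈ 66.2 m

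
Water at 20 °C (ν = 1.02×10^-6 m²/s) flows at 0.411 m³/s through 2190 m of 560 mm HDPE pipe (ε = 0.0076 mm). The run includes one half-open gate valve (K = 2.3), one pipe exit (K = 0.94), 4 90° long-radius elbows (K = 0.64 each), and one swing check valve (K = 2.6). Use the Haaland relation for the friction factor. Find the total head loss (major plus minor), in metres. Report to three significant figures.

H_L ≈ 7.85 m

V = 4Q/(πD²) = 1.669 m/s; V²/2g = 0.1419 m
Re = 9.16×10^5, ε/D = 1.36×10^-5 → f = 0.01199 (Haaland)
Major: h_f = f(L/D)·V²/2g = 0.01199·3911·0.1419 = 6.657 m
Minor: ΣK = 8.40; h_m = ΣK·V²/2g = 1.192 m
Total H_L = 6.657 + 1.192 = 7.849 m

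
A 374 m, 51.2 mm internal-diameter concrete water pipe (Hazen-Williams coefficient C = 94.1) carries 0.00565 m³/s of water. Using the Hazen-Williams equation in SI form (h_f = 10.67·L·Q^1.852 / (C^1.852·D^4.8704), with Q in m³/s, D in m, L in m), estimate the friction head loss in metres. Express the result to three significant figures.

h_f ≈ 117 m

h_f = 10.67·374·0.00565^1.852 / (94.1^1.852·0.0512^4.8704) = 117.3 m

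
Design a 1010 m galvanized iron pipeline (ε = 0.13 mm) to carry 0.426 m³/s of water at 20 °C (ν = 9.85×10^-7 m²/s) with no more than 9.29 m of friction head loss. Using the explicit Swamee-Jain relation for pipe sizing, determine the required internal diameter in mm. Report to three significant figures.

Swamee-Jain (Type III): D = 0.66·[ε^1.25·(LQ²/(gh_f))^4.75 + ν·Q^9.4·(L/(gh_f))^5.2]^0.04
LQ²/(gh_f) = 2.011; L/(gh_f) = 11.08
Term 1 = ε^1.25·(…)^4.75 = 3.84×10^-4; Term 2 = ν·Q^9.4·(…)^5.2 = 8.75×10^-5
D = 0.66·(3.84×10^-4 + 8.75×10^-5)^0.04 = 0.4858 m = 486 mm
Check: V = 2.30 m/s, Re = 1.13×10^6, f = 0.01537, h_f = 8.60 m ≈ 9.29 m ✓

D ≈ 486 mm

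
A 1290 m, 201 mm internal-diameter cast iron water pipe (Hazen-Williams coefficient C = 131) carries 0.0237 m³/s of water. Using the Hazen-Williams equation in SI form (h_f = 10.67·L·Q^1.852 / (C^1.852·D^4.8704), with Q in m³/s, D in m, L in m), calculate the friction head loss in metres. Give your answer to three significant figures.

h_f ≈ 3.99 m

h_f = 10.67·1290·0.0237^1.852 / (131^1.852·0.201^4.8704) = 3.993 m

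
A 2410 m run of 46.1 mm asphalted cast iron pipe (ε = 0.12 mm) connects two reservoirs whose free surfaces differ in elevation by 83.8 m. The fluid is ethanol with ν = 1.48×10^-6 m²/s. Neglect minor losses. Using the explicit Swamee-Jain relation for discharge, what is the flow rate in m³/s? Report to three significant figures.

Q ≈ 0.00174 m³/s

Swamee-Jain (Type II): Q = -0.965·√(gD⁵h_f/L)·ln[ε/(3.7D) + √(3.17ν²L/(gD³h_f))]
√(gD⁵h_f/L) = √(9.81·0.0461⁵·83.8/2410) = 2.665×10^-4
ε/(3.7D) = 7.04×10^-4; √(3.17ν²L/(gD³h_f)) = 4.56×10^-4
Q = -0.965·2.665×10^-4·ln(0.001159) = 0.001738 m³/s
Check: V = 1.04 m/s, Re = 3.24×10^4, f = 0.02933, h_f = 84.8 m ≈ 83.8 m ✓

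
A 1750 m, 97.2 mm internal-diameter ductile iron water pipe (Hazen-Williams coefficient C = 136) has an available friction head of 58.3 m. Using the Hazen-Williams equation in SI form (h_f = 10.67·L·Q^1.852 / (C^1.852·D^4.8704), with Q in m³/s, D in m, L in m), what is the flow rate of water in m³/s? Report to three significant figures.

Rearranging: Q = [h_f·C^1.852·D^4.8704 / (10.67·L)]^(1/1.852)
Q = [58.3·136^1.852·0.0972^4.8704 / (10.67·1750)]^0.540 = 0.01313 m³/s

Q ≈ 0.0131 m³/s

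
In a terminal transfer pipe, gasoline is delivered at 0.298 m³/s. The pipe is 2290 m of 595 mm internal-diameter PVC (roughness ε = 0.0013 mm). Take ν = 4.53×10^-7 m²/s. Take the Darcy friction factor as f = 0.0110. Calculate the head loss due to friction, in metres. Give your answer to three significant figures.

h_f ≈ 2.48 m

V = 4Q/(πD²) = 4·0.298/(π·0.595²) = 1.072 m/s
h_f = f(L/D)V²/(2g) = 0.01100·(2290/0.595)·1.072²/(2·9.81) = 2.479 m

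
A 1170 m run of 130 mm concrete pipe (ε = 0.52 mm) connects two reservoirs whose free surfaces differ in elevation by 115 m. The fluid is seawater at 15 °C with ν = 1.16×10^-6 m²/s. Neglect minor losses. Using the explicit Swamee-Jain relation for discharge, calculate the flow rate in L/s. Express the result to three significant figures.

Q ≈ 39.2 L/s

Swamee-Jain (Type II): Q = -0.965·√(gD⁵h_f/L)·ln[ε/(3.7D) + √(3.17ν²L/(gD³h_f))]
√(gD⁵h_f/L) = √(9.81·0.130⁵·115/1170) = 0.005983
ε/(3.7D) = 0.00108; √(3.17ν²L/(gD³h_f)) = 4.49×10^-5
Q = -0.965·0.005983·ln(0.001126) = 0.03920 m³/s
Check: V = 2.95 m/s, Re = 3.31×10^5, f = 0.02888, h_f = 116 m ≈ 115 m ✓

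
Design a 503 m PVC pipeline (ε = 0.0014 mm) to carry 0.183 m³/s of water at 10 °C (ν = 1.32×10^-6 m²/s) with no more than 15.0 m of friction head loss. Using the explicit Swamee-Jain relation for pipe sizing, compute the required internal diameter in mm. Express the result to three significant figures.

D ≈ 262 mm

Swamee-Jain (Type III): D = 0.66·[ε^1.25·(LQ²/(gh_f))^4.75 + ν·Q^9.4·(L/(gh_f))^5.2]^0.04
LQ²/(gh_f) = 0.1145; L/(gh_f) = 3.418
Term 1 = ε^1.25·(…)^4.75 = 1.63×10^-12; Term 2 = ν·Q^9.4·(…)^5.2 = 9.19×10^-11
D = 0.66·(1.63×10^-12 + 9.19×10^-11)^0.04 = 0.2621 m = 262 mm
Check: V = 3.39 m/s, Re = 6.74×10^5, f = 0.01252, h_f = 14.1 m ≈ 15.0 m ✓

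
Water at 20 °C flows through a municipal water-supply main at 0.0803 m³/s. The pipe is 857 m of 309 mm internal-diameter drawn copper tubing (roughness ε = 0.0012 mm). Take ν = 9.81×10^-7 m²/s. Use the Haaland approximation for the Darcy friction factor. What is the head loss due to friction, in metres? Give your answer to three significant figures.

h_f ≈ 2.28 m

V = 4Q/(πD²) = 4·0.0803/(π·0.309²) = 1.071 m/s
Re = VD/ν = 1.071·0.309/9.81×10^-7 = 3.37×10^5 → turbulent
ε/D = 0.0012/309 = 3.88×10^-6
Haaland: f = 0.01407
h_f = f(L/D)V²/(2g) = 0.01407·(857/0.309)·1.071²/(2·9.81) = 2.280 m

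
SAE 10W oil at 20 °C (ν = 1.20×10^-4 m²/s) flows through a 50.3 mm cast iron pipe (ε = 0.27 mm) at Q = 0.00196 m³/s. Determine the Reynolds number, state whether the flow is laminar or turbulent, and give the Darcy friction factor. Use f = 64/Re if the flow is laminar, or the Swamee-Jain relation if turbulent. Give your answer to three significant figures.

V = 4Q/(πD²) = 0.9863 m/s
Re = VD/ν = 0.9863·0.0503/1.20×10^-4 = 413
Re < 2300 → laminar → f = 64/Re = 0.1548

Re ≈ 413; laminar; f = 64/Re ≈ 0.155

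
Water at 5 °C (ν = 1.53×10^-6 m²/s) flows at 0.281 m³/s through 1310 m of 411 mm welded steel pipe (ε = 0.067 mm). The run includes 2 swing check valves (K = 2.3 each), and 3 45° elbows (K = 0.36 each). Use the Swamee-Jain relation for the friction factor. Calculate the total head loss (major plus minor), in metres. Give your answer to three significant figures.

H_L ≈ 12.2 m

V = 4Q/(πD²) = 2.118 m/s; V²/2g = 0.2286 m
Re = 5.69×10^5, ε/D = 1.63×10^-4 → f = 0.01497 (Swamee-Jain)
Major: h_f = f(L/D)·V²/2g = 0.01497·3187·0.2286 = 10.91 m
Minor: ΣK = 5.68; h_m = ΣK·V²/2g = 1.299 m
Total H_L = 10.91 + 1.299 = 12.21 m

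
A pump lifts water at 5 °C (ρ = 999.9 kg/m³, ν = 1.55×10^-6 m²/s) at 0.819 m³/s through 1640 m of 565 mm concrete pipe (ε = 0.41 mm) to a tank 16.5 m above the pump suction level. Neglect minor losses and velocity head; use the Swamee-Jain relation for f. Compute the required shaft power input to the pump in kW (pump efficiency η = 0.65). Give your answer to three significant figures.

P_shaft ≈ 567 kW

V = 4Q/(πD²) = 3.267 m/s; Re = 1.19×10^6; ε/D = 7.26×10^-4; f = 0.01860
h_f = f(L/D)V²/2g = 29.36 m
Total head H = z + h_f = 16.5 + 29.36 = 45.86 m
P_hyd = ρgQH = 999.9·9.81·0.819·45.86 = 368.4 kW
P_shaft = P_hyd/η = 368.4/0.65 = 566.8 kW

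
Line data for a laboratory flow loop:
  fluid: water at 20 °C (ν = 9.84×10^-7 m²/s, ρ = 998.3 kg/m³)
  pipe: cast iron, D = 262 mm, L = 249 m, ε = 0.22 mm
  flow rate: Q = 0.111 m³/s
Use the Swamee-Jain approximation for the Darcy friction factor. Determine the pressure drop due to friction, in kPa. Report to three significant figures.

Δp ≈ 39.3 kPa

V = 4Q/(πD²) = 4·0.111/(π·0.262²) = 2.059 m/s
Re = VD/ν = 2.059·0.262/9.84×10^-7 = 5.48×10^5 → turbulent
ε/D = 0.22/262 = 8.40×10^-4
Swamee-Jain: f = 0.01956
h_f = f(L/D)V²/(2g) = 0.01956·(249/0.262)·2.059²/(2·9.81) = 4.017 m
Δp = ρg·h_f = 998.3·9.81·4.017 = 39.34 kPa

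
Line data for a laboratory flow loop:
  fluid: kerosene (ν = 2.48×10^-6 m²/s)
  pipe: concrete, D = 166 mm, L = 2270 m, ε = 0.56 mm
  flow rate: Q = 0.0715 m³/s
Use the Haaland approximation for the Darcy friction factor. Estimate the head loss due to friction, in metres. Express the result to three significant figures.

V = 4Q/(πD²) = 4·0.0715/(π·0.166²) = 3.304 m/s
Re = VD/ν = 3.304·0.166/2.48×10^-6 = 2.21×10^5 → turbulent
ε/D = 0.56/166 = 0.00337
Haaland: f = 0.02761
h_f = f(L/D)V²/(2g) = 0.02761·(2270/0.166)·3.304²/(2·9.81) = 210.0 m

h_f ≈ 210 m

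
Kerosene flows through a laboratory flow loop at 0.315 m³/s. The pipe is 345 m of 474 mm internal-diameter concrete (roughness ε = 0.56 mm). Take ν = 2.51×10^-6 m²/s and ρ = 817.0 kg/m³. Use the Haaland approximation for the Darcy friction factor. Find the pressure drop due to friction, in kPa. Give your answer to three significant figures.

Δp ≈ 20.1 kPa

V = 4Q/(πD²) = 4·0.315/(π·0.474²) = 1.785 m/s
Re = VD/ν = 1.785·0.474/2.51×10^-6 = 3.37×10^5 → turbulent
ε/D = 0.56/474 = 0.00118
Haaland: f = 0.02118
h_f = f(L/D)V²/(2g) = 0.02118·(345/0.474)·1.785²/(2·9.81) = 2.503 m
Δp = ρg·h_f = 817.0·9.81·2.503 = 20.06 kPa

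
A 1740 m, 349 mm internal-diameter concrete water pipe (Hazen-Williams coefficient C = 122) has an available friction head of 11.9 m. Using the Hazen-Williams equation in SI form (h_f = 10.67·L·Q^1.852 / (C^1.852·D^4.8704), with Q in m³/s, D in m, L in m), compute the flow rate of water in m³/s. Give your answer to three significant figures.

Q ≈ 0.145 m³/s

Rearranging: Q = [h_f·C^1.852·D^4.8704 / (10.67·L)]^(1/1.852)
Q = [11.9·122^1.852·0.349^4.8704 / (10.67·1740)]^0.540 = 0.1445 m³/s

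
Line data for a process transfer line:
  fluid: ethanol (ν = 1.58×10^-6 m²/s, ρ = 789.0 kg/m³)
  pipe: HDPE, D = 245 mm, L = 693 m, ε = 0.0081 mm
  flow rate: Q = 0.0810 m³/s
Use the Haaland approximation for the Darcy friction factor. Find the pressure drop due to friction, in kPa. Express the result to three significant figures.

Δp ≈ 49.2 kPa

V = 4Q/(πD²) = 4·0.0810/(π·0.245²) = 1.718 m/s
Re = VD/ν = 1.718·0.245/1.58×10^-6 = 2.66×10^5 → turbulent
ε/D = 0.0081/245 = 3.31×10^-5
Haaland: f = 0.01493
h_f = f(L/D)V²/(2g) = 0.01493·(693/0.245)·1.718²/(2·9.81) = 6.354 m
Δp = ρg·h_f = 789.0·9.81·6.354 = 49.18 kPa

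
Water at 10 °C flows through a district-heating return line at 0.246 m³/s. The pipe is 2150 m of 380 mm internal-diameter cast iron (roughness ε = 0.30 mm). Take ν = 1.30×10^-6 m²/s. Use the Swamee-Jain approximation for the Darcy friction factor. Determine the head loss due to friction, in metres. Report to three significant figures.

V = 4Q/(πD²) = 4·0.246/(π·0.380²) = 2.169 m/s
Re = VD/ν = 2.169·0.380/1.30×10^-6 = 6.34×10^5 → turbulent
ε/D = 0.30/380 = 7.89×10^-4
Swamee-Jain: f = 0.01923
h_f = f(L/D)V²/(2g) = 0.01923·(2150/0.380)·2.169²/(2·9.81) = 26.09 m

h_f ≈ 26.1 m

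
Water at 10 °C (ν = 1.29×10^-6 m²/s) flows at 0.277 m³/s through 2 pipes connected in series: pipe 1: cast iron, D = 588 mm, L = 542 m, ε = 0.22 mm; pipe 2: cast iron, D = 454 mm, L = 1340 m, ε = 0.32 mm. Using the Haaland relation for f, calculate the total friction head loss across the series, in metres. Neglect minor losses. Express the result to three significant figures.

Pipe 1: V = 1.020 m/s, Re = 4.65×10^5, ε/D = 3.74×10^-4, f = 0.01679, h_1 = f(L/D)V²/2g = 0.8209 m
Pipe 2: V = 1.711 m/s, Re = 6.02×10^5, ε/D = 7.05×10^-4, f = 0.01866, h_2 = f(L/D)V²/2g = 8.219 m
Series → Q common, losses add: H = Σh = 9.040 m

H ≈ 9.04 m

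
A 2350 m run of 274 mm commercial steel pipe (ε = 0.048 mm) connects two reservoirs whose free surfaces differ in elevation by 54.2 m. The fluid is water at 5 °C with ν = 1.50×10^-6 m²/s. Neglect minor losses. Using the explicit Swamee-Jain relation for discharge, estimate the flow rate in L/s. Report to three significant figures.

Q ≈ 169 L/s

Swamee-Jain (Type II): Q = -0.965·√(gD⁵h_f/L)·ln[ε/(3.7D) + √(3.17ν²L/(gD³h_f))]
√(gD⁵h_f/L) = √(9.81·0.274⁵·54.2/2350) = 0.01869
ε/(3.7D) = 4.73×10^-5; √(3.17ν²L/(gD³h_f)) = 3.91×10^-5
Q = -0.965·0.01869·ln(8.649×10^-5) = 0.1688 m³/s
Check: V = 2.86 m/s, Re = 5.23×10^5, f = 0.01521, h_f = 54.5 m ≈ 54.2 m ✓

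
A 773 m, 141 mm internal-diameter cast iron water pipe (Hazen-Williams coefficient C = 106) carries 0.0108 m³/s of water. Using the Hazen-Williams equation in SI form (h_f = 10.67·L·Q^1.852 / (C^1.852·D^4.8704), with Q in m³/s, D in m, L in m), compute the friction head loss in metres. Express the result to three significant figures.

h_f ≈ 4.65 m

h_f = 10.67·773·0.0108^1.852 / (106^1.852·0.141^4.8704) = 4.645 m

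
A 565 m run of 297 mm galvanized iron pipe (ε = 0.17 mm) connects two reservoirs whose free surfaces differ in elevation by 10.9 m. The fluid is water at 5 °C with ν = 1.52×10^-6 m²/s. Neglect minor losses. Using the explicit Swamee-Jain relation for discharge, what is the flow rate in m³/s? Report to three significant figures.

Swamee-Jain (Type II): Q = -0.965·√(gD⁵h_f/L)·ln[ε/(3.7D) + √(3.17ν²L/(gD³h_f))]
√(gD⁵h_f/L) = √(9.81·0.297⁵·10.9/565) = 0.02091
ε/(3.7D) = 1.55×10^-4; √(3.17ν²L/(gD³h_f)) = 3.84×10^-5
Q = -0.965·0.02091·ln(1.931×10^-4) = 0.1726 m³/s
Check: V = 2.49 m/s, Re = 4.87×10^5, f = 0.01824, h_f = 11.0 m ≈ 10.9 m ✓

Q ≈ 0.173 m³/s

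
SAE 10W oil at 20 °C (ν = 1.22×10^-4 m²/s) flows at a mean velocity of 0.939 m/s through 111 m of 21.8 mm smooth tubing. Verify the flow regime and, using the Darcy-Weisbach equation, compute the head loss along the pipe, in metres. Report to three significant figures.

h_f ≈ 87.3 m

Re = VD/ν = 0.939·0.02180/1.22×10^-4 = 168 → laminar (Re < 2300)
f = 64/Re = 0.3814
h_f = f(L/D)V²/(2g) = 0.3814·(111/0.02180)·0.939²/(2·9.81) = 87.28 m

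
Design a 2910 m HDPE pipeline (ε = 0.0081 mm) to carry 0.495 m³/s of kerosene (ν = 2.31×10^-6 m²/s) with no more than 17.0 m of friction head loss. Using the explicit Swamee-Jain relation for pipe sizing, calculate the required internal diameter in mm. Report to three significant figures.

D ≈ 547 mm

Swamee-Jain (Type III): D = 0.66·[ε^1.25·(LQ²/(gh_f))^4.75 + ν·Q^9.4·(L/(gh_f))^5.2]^0.04
LQ²/(gh_f) = 4.275; L/(gh_f) = 17.45
Term 1 = ε^1.25·(…)^4.75 = 4.29×10^-4; Term 2 = ν·Q^9.4·(…)^5.2 = 0.00892
D = 0.66·(4.29×10^-4 + 0.00892)^0.04 = 0.5475 m = 547 mm
Check: V = 2.10 m/s, Re = 4.98×10^5, f = 0.01333, h_f = 16.0 m ≈ 17.0 m ✓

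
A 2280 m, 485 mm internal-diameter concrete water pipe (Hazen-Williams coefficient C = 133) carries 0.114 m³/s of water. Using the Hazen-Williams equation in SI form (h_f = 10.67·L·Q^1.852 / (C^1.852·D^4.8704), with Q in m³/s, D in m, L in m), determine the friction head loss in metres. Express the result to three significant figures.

h_f = 10.67·2280·0.114^1.852 / (133^1.852·0.485^4.8704) = 1.725 m

h_f ≈ 1.72 m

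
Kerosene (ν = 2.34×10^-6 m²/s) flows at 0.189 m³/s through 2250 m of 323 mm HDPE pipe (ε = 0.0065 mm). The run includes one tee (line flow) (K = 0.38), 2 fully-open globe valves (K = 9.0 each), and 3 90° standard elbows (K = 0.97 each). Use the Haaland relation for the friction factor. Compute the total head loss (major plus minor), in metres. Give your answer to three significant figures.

H_L ≈ 32.9 m

V = 4Q/(πD²) = 2.307 m/s; V²/2g = 0.2712 m
Re = 3.18×10^5, ε/D = 2.01×10^-5 → f = 0.01436 (Haaland)
Major: h_f = f(L/D)·V²/2g = 0.01436·6966·0.2712 = 27.12 m
Minor: ΣK = 21.3; h_m = ΣK·V²/2g = 5.773 m
Total H_L = 27.12 + 5.773 = 32.90 m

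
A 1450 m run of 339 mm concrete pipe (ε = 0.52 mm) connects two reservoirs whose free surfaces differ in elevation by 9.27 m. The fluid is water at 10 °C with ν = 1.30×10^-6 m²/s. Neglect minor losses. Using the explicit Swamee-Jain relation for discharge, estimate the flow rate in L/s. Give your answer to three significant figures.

Q ≈ 124 L/s

Swamee-Jain (Type II): Q = -0.965·√(gD⁵h_f/L)·ln[ε/(3.7D) + √(3.17ν²L/(gD³h_f))]
√(gD⁵h_f/L) = √(9.81·0.339⁵·9.27/1450) = 0.01676
ε/(3.7D) = 4.15×10^-4; √(3.17ν²L/(gD³h_f)) = 4.68×10^-5
Q = -0.965·0.01676·ln(4.614×10^-4) = 0.1242 m³/s
Check: V = 1.38 m/s, Re = 3.59×10^5, f = 0.02260, h_f = 9.33 m ≈ 9.27 m ✓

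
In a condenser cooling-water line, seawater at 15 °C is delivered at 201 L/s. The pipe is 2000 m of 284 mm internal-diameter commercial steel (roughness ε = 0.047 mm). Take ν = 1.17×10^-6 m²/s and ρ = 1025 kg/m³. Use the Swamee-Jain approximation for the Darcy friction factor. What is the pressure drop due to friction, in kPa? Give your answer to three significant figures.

Δp ≈ 532 kPa

V = 4Q/(πD²) = 4·0.201/(π·0.284²) = 3.173 m/s
Re = VD/ν = 3.173·0.284/1.17×10^-6 = 7.70×10^5 → turbulent
ε/D = 0.047/284 = 1.65×10^-4
Swamee-Jain: f = 0.01464
h_f = f(L/D)V²/(2g) = 0.01464·(2000/0.284)·3.173²/(2·9.81) = 52.89 m
Δp = ρg·h_f = 1025·9.81·52.89 = 531.8 kPa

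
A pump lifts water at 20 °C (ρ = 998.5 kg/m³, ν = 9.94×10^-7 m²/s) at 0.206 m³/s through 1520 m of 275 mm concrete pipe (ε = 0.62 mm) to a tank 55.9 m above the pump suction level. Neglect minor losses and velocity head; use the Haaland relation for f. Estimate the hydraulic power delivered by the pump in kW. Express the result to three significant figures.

P_hyd ≈ 280 kW

V = 4Q/(πD²) = 3.468 m/s; Re = 9.60×10^5; ε/D = 0.00225; f = 0.02439
h_f = f(L/D)V²/2g = 82.65 m
Total head H = z + h_f = 55.9 + 82.65 = 138.5 m
P_hyd = ρgQH = 998.5·9.81·0.206·138.5 = 279.6 kW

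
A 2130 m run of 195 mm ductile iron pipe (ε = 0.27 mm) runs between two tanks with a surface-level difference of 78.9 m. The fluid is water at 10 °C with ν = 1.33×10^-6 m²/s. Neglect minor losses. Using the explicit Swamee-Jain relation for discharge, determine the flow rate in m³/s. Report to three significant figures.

Q ≈ 0.0760 m³/s

Swamee-Jain (Type II): Q = -0.965·√(gD⁵h_f/L)·ln[ε/(3.7D) + √(3.17ν²L/(gD³h_f))]
√(gD⁵h_f/L) = √(9.81·0.195⁵·78.9/2130) = 0.01012
ε/(3.7D) = 3.74×10^-4; √(3.17ν²L/(gD³h_f)) = 4.56×10^-5
Q = -0.965·0.01012·ln(4.198×10^-4) = 0.07595 m³/s
Check: V = 2.54 m/s, Re = 3.73×10^5, f = 0.02206, h_f = 79.4 m ≈ 78.9 m ✓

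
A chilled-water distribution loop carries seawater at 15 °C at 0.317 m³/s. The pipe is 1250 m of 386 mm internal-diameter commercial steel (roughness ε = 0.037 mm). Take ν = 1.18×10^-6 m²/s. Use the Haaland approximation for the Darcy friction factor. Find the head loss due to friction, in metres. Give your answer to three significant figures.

V = 4Q/(πD²) = 4·0.317/(π·0.386²) = 2.709 m/s
Re = VD/ν = 2.709·0.386/1.18×10^-6 = 8.86×10^5 → turbulent
ε/D = 0.037/386 = 9.59×10^-5
Haaland: f = 0.01340
h_f = f(L/D)V²/(2g) = 0.01340·(1250/0.386)·2.709²/(2·9.81) = 16.23 m

h_f ≈ 16.2 m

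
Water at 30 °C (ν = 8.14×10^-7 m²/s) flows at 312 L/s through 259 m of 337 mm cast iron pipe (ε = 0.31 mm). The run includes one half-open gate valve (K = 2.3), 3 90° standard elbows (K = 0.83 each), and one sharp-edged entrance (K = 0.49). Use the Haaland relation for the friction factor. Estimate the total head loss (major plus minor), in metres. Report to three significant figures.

H_L ≈ 12.6 m

V = 4Q/(πD²) = 3.498 m/s; V²/2g = 0.6236 m
Re = 1.45×10^6, ε/D = 9.20×10^-4 → f = 0.01948 (Haaland)
Major: h_f = f(L/D)·V²/2g = 0.01948·768.5·0.6236 = 9.335 m
Minor: ΣK = 5.28; h_m = ΣK·V²/2g = 3.293 m
Total H_L = 9.335 + 3.293 = 12.63 m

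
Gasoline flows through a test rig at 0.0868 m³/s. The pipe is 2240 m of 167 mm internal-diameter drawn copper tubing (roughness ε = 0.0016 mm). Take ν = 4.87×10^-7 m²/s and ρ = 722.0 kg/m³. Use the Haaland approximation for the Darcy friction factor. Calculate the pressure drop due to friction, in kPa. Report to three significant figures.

Δp ≈ 854 kPa

V = 4Q/(πD²) = 4·0.0868/(π·0.167²) = 3.963 m/s
Re = VD/ν = 3.963·0.167/4.87×10^-7 = 1.36×10^6 → turbulent
ε/D = 0.0016/167 = 9.58×10^-6
Haaland: f = 0.01123
h_f = f(L/D)V²/(2g) = 0.01123·(2240/0.167)·3.963²/(2·9.81) = 120.5 m
Δp = ρg·h_f = 722.0·9.81·120.5 = 853.5 kPa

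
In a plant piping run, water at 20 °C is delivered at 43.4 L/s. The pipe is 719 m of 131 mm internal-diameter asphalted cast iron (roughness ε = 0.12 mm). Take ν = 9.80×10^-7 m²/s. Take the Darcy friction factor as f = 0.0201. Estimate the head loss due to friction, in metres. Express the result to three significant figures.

V = 4Q/(πD²) = 4·0.0434/(π·0.131²) = 3.220 m/s
h_f = f(L/D)V²/(2g) = 0.02010·(719/0.131)·3.220²/(2·9.81) = 58.30 m

h_f ≈ 58.3 m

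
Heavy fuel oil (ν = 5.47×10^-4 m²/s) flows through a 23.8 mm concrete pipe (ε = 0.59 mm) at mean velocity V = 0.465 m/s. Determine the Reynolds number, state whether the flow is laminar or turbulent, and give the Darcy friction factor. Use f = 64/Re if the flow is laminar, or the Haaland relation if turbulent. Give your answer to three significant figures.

Re = VD/ν = 0.4650·0.0238/5.47×10^-4 = 20.2
Re < 2300 → laminar → f = 64/Re = 3.163

Re ≈ 20.2; laminar; f = 64/Re ≈ 3.16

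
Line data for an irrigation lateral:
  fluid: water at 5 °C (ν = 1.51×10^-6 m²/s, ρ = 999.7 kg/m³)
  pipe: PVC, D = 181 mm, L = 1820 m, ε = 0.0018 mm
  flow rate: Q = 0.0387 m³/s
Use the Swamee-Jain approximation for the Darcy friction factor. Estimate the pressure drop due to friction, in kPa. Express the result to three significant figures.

V = 4Q/(πD²) = 4·0.0387/(π·0.181²) = 1.504 m/s
Re = VD/ν = 1.504·0.181/1.51×10^-6 = 1.80×10^5 → turbulent
ε/D = 0.0018/181 = 9.94×10^-6
Swamee-Jain: f = 0.01594
h_f = f(L/D)V²/(2g) = 0.01594·(1820/0.181)·1.504²/(2·9.81) = 18.48 m
Δp = ρg·h_f = 999.7·9.81·18.48 = 181.2 kPa

Δp ≈ 181 kPa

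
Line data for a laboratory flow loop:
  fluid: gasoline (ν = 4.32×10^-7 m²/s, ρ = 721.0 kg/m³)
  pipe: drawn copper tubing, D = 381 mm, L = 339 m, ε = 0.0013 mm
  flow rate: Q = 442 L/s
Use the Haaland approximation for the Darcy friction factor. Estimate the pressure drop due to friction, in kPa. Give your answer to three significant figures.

V = 4Q/(πD²) = 4·0.442/(π·0.381²) = 3.877 m/s
Re = VD/ν = 3.877·0.381/4.32×10^-7 = 3.42×10^6 → turbulent
ε/D = 0.0013/381 = 3.41×10^-6
Haaland: f = 0.009655
h_f = f(L/D)V²/(2g) = 0.009655·(339/0.381)·3.877²/(2·9.81) = 6.581 m
Δp = ρg·h_f = 721.0·9.81·6.581 = 46.55 kPa

Δp ≈ 46.5 kPa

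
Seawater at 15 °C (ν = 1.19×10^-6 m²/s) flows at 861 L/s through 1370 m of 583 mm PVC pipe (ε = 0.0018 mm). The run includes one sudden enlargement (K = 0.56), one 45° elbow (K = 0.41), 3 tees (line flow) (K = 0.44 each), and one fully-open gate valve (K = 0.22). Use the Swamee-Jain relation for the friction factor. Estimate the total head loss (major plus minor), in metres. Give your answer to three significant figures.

V = 4Q/(πD²) = 3.225 m/s; V²/2g = 0.5302 m
Re = 1.58×10^6, ε/D = 3.09×10^-6 → f = 0.01087 (Swamee-Jain)
Major: h_f = f(L/D)·V²/2g = 0.01087·2350·0.5302 = 13.54 m
Minor: ΣK = 2.51; h_m = ΣK·V²/2g = 1.331 m
Total H_L = 13.54 + 1.331 = 14.87 m

H_L ≈ 14.9 m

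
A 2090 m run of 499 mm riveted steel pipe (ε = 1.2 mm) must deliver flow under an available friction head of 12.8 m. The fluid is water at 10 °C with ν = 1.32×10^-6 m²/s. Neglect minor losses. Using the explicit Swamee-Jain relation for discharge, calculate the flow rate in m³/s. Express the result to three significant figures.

Swamee-Jain (Type II): Q = -0.965·√(gD⁵h_f/L)·ln[ε/(3.7D) + √(3.17ν²L/(gD³h_f))]
√(gD⁵h_f/L) = √(9.81·0.499⁵·12.8/2090) = 0.04311
ε/(3.7D) = 6.50×10^-4; √(3.17ν²L/(gD³h_f)) = 2.72×10^-5
Q = -0.965·0.04311·ln(6.771×10^-4) = 0.3036 m³/s
Check: V = 1.55 m/s, Re = 5.87×10^5, f = 0.02499, h_f = 12.9 m ≈ 12.8 m ✓

Q ≈ 0.304 m³/s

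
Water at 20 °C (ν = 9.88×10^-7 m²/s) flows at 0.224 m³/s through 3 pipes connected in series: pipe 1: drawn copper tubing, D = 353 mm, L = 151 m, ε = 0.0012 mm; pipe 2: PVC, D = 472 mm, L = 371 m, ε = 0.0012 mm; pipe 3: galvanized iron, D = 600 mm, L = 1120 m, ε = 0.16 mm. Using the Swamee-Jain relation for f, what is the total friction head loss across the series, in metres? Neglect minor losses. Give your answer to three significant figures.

Pipe 1: V = 2.289 m/s, Re = 8.18×10^5, ε/D = 3.40×10^-6, f = 0.01209, h_1 = f(L/D)V²/2g = 1.380 m
Pipe 2: V = 1.280 m/s, Re = 6.12×10^5, ε/D = 2.54×10^-6, f = 0.01268, h_2 = f(L/D)V²/2g = 0.8324 m
Pipe 3: V = 0.7922 m/s, Re = 4.81×10^5, ε/D = 2.67×10^-4, f = 0.01615, h_3 = f(L/D)V²/2g = 0.9642 m
Series → Q common, losses add: H = Σh = 3.177 m

H ≈ 3.18 m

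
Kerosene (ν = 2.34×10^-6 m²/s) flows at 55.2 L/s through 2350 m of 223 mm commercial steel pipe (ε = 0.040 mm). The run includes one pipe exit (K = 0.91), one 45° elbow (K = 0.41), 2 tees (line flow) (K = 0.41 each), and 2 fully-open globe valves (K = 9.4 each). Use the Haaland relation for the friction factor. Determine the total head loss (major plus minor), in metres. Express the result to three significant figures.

H_L ≈ 21.2 m

V = 4Q/(πD²) = 1.413 m/s; V²/2g = 0.1018 m
Re = 1.35×10^5, ε/D = 1.79×10^-4 → f = 0.01774 (Haaland)
Major: h_f = f(L/D)·V²/2g = 0.01774·10538·0.1018 = 19.04 m
Minor: ΣK = 20.9; h_m = ΣK·V²/2g = 2.132 m
Total H_L = 19.04 + 2.132 = 21.17 m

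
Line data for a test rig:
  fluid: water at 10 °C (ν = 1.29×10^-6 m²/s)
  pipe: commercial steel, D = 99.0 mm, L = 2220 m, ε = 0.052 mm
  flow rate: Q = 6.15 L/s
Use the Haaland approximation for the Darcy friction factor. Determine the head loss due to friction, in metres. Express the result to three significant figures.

h_f ≈ 15.8 m

V = 4Q/(πD²) = 4·0.00615/(π·0.0990²) = 0.7989 m/s
Re = VD/ν = 0.7989·0.0990/1.29×10^-6 = 6.13×10^4 → turbulent
ε/D = 0.052/99.0 = 5.25×10^-4
Haaland: f = 0.02161
h_f = f(L/D)V²/(2g) = 0.02161·(2220/0.0990)·0.7989²/(2·9.81) = 15.76 m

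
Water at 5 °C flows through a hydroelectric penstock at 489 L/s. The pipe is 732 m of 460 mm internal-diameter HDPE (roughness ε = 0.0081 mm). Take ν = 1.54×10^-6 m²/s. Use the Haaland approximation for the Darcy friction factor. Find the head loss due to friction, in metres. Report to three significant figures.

V = 4Q/(πD²) = 4·0.489/(π·0.460²) = 2.942 m/s
Re = VD/ν = 2.942·0.460/1.54×10^-6 = 8.79×10^5 → turbulent
ε/D = 0.0081/460 = 1.76×10^-5
Haaland: f = 0.01214
h_f = f(L/D)V²/(2g) = 0.01214·(732/0.460)·2.942²/(2·9.81) = 8.527 m

h_f ≈ 8.53 m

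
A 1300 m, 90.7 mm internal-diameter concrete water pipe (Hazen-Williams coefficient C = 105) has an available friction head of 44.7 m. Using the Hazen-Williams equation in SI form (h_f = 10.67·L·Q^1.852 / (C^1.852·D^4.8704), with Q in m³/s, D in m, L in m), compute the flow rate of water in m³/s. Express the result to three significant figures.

Rearranging: Q = [h_f·C^1.852·D^4.8704 / (10.67·L)]^(1/1.852)
Q = [44.7·105^1.852·0.0907^4.8704 / (10.67·1300)]^0.540 = 0.008599 m³/s

Q ≈ 0.00860 m³/s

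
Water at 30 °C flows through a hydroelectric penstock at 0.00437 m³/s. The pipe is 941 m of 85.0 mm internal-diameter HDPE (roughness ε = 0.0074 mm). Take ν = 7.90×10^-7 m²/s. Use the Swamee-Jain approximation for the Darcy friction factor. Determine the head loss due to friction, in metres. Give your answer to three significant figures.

h_f ≈ 6.38 m

V = 4Q/(πD²) = 4·0.00437/(π·0.0850²) = 0.7701 m/s
Re = VD/ν = 0.7701·0.0850/7.90×10^-7 = 8.29×10^4 → turbulent
ε/D = 0.0074/85.0 = 8.71×10^-5
Swamee-Jain: f = 0.01905
h_f = f(L/D)V²/(2g) = 0.01905·(941/0.0850)·0.7701²/(2·9.81) = 6.375 m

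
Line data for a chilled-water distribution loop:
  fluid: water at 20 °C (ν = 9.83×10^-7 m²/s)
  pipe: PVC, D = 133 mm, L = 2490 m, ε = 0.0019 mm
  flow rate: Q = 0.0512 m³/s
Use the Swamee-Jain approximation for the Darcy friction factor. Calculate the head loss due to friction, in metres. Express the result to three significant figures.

h_f ≈ 173 m

V = 4Q/(πD²) = 4·0.0512/(π·0.133²) = 3.685 m/s
Re = VD/ν = 3.685·0.133/9.83×10^-7 = 4.99×10^5 → turbulent
ε/D = 0.0019/133 = 1.43×10^-5
Swamee-Jain: f = 0.01332
h_f = f(L/D)V²/(2g) = 0.01332·(2490/0.133)·3.685²/(2·9.81) = 172.7 m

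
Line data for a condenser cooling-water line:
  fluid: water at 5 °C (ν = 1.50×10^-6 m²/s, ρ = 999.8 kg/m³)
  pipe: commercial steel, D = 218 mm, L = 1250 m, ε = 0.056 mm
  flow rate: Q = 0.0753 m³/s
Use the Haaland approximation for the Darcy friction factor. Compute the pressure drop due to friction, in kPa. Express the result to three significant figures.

V = 4Q/(πD²) = 4·0.0753/(π·0.218²) = 2.017 m/s
Re = VD/ν = 2.017·0.218/1.50×10^-6 = 2.93×10^5 → turbulent
ε/D = 0.056/218 = 2.57×10^-4
Haaland: f = 0.01653
h_f = f(L/D)V²/(2g) = 0.01653·(1250/0.218)·2.017²/(2·9.81) = 19.66 m
Δp = ρg·h_f = 999.8·9.81·19.66 = 192.8 kPa

Δp ≈ 193 kPa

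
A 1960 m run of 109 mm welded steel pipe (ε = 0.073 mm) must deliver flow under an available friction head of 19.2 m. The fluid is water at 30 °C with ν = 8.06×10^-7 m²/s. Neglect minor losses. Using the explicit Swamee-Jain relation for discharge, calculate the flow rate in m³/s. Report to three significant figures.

Swamee-Jain (Type II): Q = -0.965·√(gD⁵h_f/L)·ln[ε/(3.7D) + √(3.17ν²L/(gD³h_f))]
√(gD⁵h_f/L) = √(9.81·0.109⁵·19.2/1960) = 0.001216
ε/(3.7D) = 1.81×10^-4; √(3.17ν²L/(gD³h_f)) = 1.29×10^-4
Q = -0.965·0.001216·ln(3.096×10^-4) = 0.009481 m³/s
Check: V = 1.02 m/s, Re = 1.37×10^5, f = 0.02043, h_f = 19.3 m ≈ 19.2 m ✓

Q ≈ 0.00948 m³/s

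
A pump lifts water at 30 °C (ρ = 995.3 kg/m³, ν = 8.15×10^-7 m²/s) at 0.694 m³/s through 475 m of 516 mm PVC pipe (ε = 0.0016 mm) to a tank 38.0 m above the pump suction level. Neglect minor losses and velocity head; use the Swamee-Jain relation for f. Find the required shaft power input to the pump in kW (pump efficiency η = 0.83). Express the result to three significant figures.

P_shaft ≈ 354 kW

V = 4Q/(πD²) = 3.319 m/s; Re = 2.10×10^6; ε/D = 3.10×10^-6; f = 0.01041
h_f = f(L/D)V²/2g = 5.378 m
Total head H = z + h_f = 38.0 + 5.378 = 43.38 m
P_hyd = ρgQH = 995.3·9.81·0.694·43.38 = 293.9 kW
P_shaft = P_hyd/η = 293.9/0.83 = 354.1 kW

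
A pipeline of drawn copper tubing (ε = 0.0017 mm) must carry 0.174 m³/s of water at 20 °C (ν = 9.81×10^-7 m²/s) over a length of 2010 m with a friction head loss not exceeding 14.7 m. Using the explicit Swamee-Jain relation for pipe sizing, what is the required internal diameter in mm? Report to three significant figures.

Swamee-Jain (Type III): D = 0.66·[ε^1.25·(LQ²/(gh_f))^4.75 + ν·Q^9.4·(L/(gh_f))^5.2]^0.04
LQ²/(gh_f) = 0.4220; L/(gh_f) = 13.94
Term 1 = ε^1.25·(…)^4.75 = 1.02×10^-9; Term 2 = ν·Q^9.4·(…)^5.2 = 6.35×10^-8
D = 0.66·(1.02×10^-9 + 6.35×10^-8)^0.04 = 0.3404 m = 340 mm
Check: V = 1.91 m/s, Re = 6.64×10^5, f = 0.01255, h_f = 13.8 m ≈ 14.7 m ✓

D ≈ 340 mm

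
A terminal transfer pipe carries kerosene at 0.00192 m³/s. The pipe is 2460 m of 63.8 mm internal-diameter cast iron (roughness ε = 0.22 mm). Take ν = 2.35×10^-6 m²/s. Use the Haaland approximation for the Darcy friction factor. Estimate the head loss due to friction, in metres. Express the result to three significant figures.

h_f ≈ 23.2 m

V = 4Q/(πD²) = 4·0.00192/(π·0.0638²) = 0.6006 m/s
Re = VD/ν = 0.6006·0.0638/2.35×10^-6 = 1.63×10^4 → turbulent
ε/D = 0.22/63.8 = 0.00345
Haaland: f = 0.03280
h_f = f(L/D)V²/(2g) = 0.03280·(2460/0.0638)·0.6006²/(2·9.81) = 23.25 m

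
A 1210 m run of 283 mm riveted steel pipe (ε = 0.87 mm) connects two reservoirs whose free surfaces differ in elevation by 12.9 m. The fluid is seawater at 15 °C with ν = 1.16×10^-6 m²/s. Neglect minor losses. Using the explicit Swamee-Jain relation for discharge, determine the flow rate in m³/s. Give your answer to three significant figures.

Swamee-Jain (Type II): Q = -0.965·√(gD⁵h_f/L)·ln[ε/(3.7D) + √(3.17ν²L/(gD³h_f))]
√(gD⁵h_f/L) = √(9.81·0.283⁵·12.9/1210) = 0.01378
ε/(3.7D) = 8.31×10^-4; √(3.17ν²L/(gD³h_f)) = 4.24×10^-5
Q = -0.965·0.01378·ln(8.733×10^-4) = 0.09365 m³/s
Check: V = 1.49 m/s, Re = 3.63×10^5, f = 0.02684, h_f = 13.0 m ≈ 12.9 m ✓

Q ≈ 0.0936 m³/s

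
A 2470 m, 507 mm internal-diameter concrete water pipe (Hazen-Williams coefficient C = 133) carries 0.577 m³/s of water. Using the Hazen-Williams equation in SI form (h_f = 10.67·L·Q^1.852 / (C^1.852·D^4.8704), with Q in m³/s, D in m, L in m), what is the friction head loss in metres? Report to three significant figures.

h_f = 10.67·2470·0.577^1.852 / (133^1.852·0.507^4.8704) = 30.33 m

h_f ≈ 30.3 m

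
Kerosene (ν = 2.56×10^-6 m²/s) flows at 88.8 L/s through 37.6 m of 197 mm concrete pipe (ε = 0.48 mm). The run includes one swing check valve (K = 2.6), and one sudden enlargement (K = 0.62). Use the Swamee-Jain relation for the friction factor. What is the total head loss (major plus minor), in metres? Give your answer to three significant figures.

V = 4Q/(πD²) = 2.913 m/s; V²/2g = 0.4326 m
Re = 2.24×10^5, ε/D = 0.00244 → f = 0.02557 (Swamee-Jain)
Major: h_f = f(L/D)·V²/2g = 0.02557·190.9·0.4326 = 2.111 m
Minor: ΣK = 3.22; h_m = ΣK·V²/2g = 1.393 m
Total H_L = 2.111 + 1.393 = 3.504 m

H_L ≈ 3.50 m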